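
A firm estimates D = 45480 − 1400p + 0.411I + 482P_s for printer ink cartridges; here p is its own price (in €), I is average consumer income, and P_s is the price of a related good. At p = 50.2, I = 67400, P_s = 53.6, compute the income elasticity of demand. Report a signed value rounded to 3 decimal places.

At the given values, D = 45480 − 1400(50.2) + 0.411(67400) + 482(53.6) = 28736.6.
∂D/∂I = 0.411.
E = (0.411) × (67400/28736.6) = 0.96397…

0.964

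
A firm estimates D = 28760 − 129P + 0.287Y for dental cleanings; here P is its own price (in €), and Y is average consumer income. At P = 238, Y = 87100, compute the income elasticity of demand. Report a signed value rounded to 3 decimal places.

1.084

At the given values, D = 28760 − 129(238) + 0.287(87100) = 23055.7.
∂D/∂Y = 0.287.
E = (0.287) × (87100/23055.7) = 1.08423…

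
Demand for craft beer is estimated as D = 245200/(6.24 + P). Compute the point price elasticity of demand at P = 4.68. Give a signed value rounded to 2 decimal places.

dD/dP = −245200/(6.24 + P)² = -2056.25. At P = 4.68, D = 22454.2.
Ed = (dD/dP)·(P/D) = (-2056.25) × (4.68/22454.2) = -0.4285…

-0.43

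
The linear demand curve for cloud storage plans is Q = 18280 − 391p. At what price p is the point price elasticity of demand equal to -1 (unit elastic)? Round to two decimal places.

Ed = −391p/(18280 − 391p). Set this equal to -1:
391p = 1·(18280 − 391p) ⇒ 391p(1 + 1) = 1·18280
p = 1·18280 / (391·2) = 23.3759…

23.38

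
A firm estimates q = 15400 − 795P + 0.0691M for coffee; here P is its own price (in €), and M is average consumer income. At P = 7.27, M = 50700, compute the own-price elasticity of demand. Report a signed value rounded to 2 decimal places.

-0.44

At the given values, q = 15400 − 795(7.27) + 0.0691(50700) = 13123.72.
∂q/∂P = −795.
E = (-795) × (7.27/13123.72) = -0.4403…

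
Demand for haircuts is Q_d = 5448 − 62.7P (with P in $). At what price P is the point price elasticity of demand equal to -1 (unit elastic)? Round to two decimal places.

Ed = −62.7P/(5448 − 62.7P). Set this equal to -1:
62.7P = 1·(5448 − 62.7P) ⇒ 62.7P(1 + 1) = 1·5448
P = 1·5448 / (62.7·2) = 43.4449…

43.44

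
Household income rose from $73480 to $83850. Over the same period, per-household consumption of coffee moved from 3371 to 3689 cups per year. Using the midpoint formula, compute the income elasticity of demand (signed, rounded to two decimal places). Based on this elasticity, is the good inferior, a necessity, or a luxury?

0.68; necessity

%ΔQ = (3689 − 3371)/[( 3371 + 3689)/2] = 318/3530 = 0.090084…
%ΔIncome = (83850 − 73480)/[( 73480 + 83850)/2] = 10370/78665 = 0.131824…
E_income = (318/3530) / (10370/78665) = 0.6833…
0 < E_income < 1 ⇒ normal good, necessity.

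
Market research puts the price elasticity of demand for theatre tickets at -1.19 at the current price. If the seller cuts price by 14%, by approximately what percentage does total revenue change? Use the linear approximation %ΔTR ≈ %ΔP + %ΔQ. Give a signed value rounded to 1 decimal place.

+2.7%

%ΔQ ≈ Ed × %ΔP = (-1.19) × (-14%) = +16.6600%
%ΔTR ≈ %ΔP + %ΔQ = (-14%) + (+16.6600%) = +2.6600%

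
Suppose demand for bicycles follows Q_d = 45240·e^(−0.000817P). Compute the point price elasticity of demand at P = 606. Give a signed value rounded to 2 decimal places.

dQ_d/dP = −0.000817·Q_d = -22.5281. At P = 606, Q_d = 27574.2.
Ed = (dQ_d/dP)·(P/Q_d) = (-22.5281) × (606/27574.2) = -0.4951…

-0.50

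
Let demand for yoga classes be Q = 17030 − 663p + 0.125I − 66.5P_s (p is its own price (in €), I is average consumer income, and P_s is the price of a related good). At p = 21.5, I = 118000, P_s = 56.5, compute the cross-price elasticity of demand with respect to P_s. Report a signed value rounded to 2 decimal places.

At the given values, Q = 17030 − 663(21.5) + 0.125(118000) − 66.5(56.5) = 13768.25.
∂Q/∂P_s = -66.5.
E = (-66.5) × (56.5/13768.25) = -0.2728…

-0.27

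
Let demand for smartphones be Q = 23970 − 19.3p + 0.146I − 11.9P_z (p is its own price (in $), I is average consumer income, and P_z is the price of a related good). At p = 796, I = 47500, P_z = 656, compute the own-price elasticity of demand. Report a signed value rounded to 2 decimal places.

-1.99

At the given values, Q = 23970 − 19.3(796) + 0.146(47500) − 11.9(656) = 7735.8.
∂Q/∂p = −19.3.
E = (-19.3) × (796/7735.8) = -1.9859…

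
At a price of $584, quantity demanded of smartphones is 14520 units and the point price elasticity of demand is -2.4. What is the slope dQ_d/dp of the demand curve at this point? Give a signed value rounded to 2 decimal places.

-59.67

Ed = (dQ_d/dp)·(p/Q_d) ⇒ dQ_d/dp = Ed·Q_d/p = (-2.4)·14520/584 = -59.6712…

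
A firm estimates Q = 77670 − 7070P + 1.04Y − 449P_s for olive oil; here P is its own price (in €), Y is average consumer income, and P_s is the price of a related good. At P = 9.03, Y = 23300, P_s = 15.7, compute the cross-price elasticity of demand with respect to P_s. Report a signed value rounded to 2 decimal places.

At the given values, Q = 77670 − 7070(9.03) + 1.04(23300) − 449(15.7) = 31010.6.
∂Q/∂P_s = -449.
E = (-449) × (15.7/31010.6) = -0.2273…

-0.23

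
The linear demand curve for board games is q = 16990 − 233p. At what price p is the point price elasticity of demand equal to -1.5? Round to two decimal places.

43.75

Ed = −233p/(16990 − 233p). Set this equal to -1.5:
233p = 1.5·(16990 − 233p) ⇒ 233p(1 + 1.5) = 1.5·16990
p = 1.5·16990 / (233·2.5) = 43.7510…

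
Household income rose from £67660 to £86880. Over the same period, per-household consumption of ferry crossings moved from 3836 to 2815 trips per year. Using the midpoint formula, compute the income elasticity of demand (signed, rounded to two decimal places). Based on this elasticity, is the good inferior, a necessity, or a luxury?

-1.23; inferior

%ΔQ = (2815 − 3836)/[( 3836 + 2815)/2] = -1021/3325.5 = -0.307021…
%ΔIncome = (86880 − 67660)/[( 67660 + 86880)/2] = 19220/77270 = 0.248738…
E_income = (-1021/3325.5) / (19220/77270) = -1.2343…
E_income < 0 ⇒ inferior good.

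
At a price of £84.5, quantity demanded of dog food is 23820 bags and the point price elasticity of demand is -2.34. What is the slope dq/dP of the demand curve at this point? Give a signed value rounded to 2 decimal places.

-659.63

Ed = (dq/dP)·(P/q) ⇒ dq/dP = Ed·q/P = (-2.34)·23820/84.5 = -659.6307…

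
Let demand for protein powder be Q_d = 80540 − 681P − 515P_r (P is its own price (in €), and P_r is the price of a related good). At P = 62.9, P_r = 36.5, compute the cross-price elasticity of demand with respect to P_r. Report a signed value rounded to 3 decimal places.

-0.994

At the given values, Q_d = 80540 − 681(62.9) − 515(36.5) = 18907.6.
∂Q_d/∂P_r = -515.
E = (-515) × (36.5/18907.6) = -0.99417…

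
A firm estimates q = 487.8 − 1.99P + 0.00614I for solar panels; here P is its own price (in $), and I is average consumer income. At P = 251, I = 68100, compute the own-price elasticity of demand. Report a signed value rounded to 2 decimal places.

At the given values, q = 487.8 − 1.99(251) + 0.00614(68100) = 406.444.
∂q/∂P = −1.99.
E = (-1.99) × (251/406.444) = -1.2289…

-1.23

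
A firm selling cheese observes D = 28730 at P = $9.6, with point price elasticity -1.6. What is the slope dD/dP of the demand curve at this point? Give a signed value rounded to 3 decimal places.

-4788.333

Ed = (dD/dP)·(P/D) ⇒ dD/dP = Ed·D/P = (-1.6)·28730/9.6 = -4788.33333…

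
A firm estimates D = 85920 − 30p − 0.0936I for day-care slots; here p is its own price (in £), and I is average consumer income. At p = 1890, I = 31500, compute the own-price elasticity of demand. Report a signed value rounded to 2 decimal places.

At the given values, D = 85920 − 30(1890) − 0.0936(31500) = 26271.6.
∂D/∂p = −30.
E = (-30) × (1890/26271.6) = -2.1582…

-2.16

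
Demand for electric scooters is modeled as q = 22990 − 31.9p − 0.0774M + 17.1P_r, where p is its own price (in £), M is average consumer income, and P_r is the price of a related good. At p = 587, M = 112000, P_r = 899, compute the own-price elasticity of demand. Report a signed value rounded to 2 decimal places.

-1.71

At the given values, q = 22990 − 31.9(587) − 0.0774(112000) + 17.1(899) = 10968.8.
∂q/∂p = −31.9.
E = (-31.9) × (587/10968.8) = -1.7071…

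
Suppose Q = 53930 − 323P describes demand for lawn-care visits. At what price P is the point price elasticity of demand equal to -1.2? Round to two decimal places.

91.07

Ed = −323P/(53930 − 323P). Set this equal to -1.2:
323P = 1.2·(53930 − 323P) ⇒ 323P(1 + 1.2) = 1.2·53930
P = 1.2·53930 / (323·2.2) = 91.0723…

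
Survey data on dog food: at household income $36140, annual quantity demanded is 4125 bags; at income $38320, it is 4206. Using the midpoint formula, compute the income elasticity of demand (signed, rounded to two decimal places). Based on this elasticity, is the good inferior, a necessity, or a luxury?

%ΔQ = (4206 − 4125)/[( 4125 + 4206)/2] = 81/4165.5 = 0.019445…
%ΔIncome = (38320 − 36140)/[( 36140 + 38320)/2] = 2180/37230 = 0.058554…
E_income = (81/4165.5) / (2180/37230) = 0.3320…
0 < E_income < 1 ⇒ normal good, necessity.

0.33; necessity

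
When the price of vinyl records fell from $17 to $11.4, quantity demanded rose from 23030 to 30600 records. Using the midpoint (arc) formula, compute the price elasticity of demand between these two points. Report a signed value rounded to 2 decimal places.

%ΔQ = (30600 − 23030) / [(23030 + 30600)/2] = 7570/26815 = 0.282304…
%ΔP = (11.4 − 17) / [(17 + 11.4)/2] = -5.6/14.2 = -0.394366…
Arc Ed = %ΔQ / %ΔP = (7570/26815) / (-5.6/14.2) = -0.7158…

-0.72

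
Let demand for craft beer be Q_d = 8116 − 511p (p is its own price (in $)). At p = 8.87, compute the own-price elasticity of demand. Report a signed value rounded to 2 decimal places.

At the given values, Q_d = 8116 − 511(8.87) = 3583.43.
∂Q_d/∂p = −511.
E = (-511) × (8.87/3583.43) = -1.2648…

-1.26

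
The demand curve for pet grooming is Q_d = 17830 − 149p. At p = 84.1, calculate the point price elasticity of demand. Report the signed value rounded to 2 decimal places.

-2.36

dQ_d/dp = −149. At p = 84.1, Q_d = 17830 − 149(84.1) = 5299.1.
Ed = (dQ_d/dp)·(p/Q_d) = −149 × (84.1/5299.1) = -2.3647…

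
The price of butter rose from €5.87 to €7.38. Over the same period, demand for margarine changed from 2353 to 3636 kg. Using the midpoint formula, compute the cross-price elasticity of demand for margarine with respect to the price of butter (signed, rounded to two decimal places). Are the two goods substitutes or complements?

%ΔQ_{margarine} = (3636 − 2353)/avg = 1283/2994.5 = 0.428452…
%ΔP_{butter} = (7.38 − 5.87)/avg = 1.51/6.625 = 0.227924…
E_cross = (1283/2994.5) / (1.51/6.625) = 1.8797…
E_cross > 0 ⇒ the goods are substitutes.

1.88; substitutes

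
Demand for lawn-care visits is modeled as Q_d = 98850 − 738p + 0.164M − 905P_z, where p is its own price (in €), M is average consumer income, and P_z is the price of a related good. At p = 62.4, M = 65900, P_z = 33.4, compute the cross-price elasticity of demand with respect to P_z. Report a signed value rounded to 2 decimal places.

-0.91

At the given values, Q_d = 98850 − 738(62.4) + 0.164(65900) − 905(33.4) = 33379.4.
∂Q_d/∂P_z = -905.
E = (-905) × (33.4/33379.4) = -0.9055…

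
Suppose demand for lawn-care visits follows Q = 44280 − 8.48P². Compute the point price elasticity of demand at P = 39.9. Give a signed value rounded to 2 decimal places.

dQ/dP = −2·8.48·P = -676.704. At P = 39.9, Q = 30779.7552.
Ed = (dQ/dP)·(P/Q) = (-676.704) × (39.9/30779.7552) = -0.8772…

-0.88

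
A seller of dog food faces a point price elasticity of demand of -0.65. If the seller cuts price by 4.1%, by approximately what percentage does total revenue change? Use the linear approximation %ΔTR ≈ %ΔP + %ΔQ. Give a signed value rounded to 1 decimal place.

%ΔQ ≈ Ed × %ΔP = (-0.65) × (-4.1%) = +2.6650%
%ΔTR ≈ %ΔP + %ΔQ = (-4.1%) + (+2.6650%) = -1.4350%

-1.4%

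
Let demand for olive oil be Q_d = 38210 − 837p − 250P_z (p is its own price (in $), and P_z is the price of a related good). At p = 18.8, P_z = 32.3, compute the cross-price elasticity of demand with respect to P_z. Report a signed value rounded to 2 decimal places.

At the given values, Q_d = 38210 − 837(18.8) − 250(32.3) = 14399.4.
∂Q_d/∂P_z = -250.
E = (-250) × (32.3/14399.4) = -0.5607…

-0.56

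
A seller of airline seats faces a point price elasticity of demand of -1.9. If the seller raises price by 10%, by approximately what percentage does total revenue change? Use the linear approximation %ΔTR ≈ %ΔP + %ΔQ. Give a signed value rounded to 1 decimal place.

-9.0%

%ΔQ ≈ Ed × %ΔP = (-1.9) × (+10%) = -19.0000%
%ΔTR ≈ %ΔP + %ΔQ = (+10%) + (-19.0000%) = -9.0000%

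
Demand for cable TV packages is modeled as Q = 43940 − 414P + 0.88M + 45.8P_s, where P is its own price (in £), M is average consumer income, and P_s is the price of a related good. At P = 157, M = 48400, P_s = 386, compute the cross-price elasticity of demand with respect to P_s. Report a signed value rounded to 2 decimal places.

At the given values, Q = 43940 − 414(157) + 0.88(48400) + 45.8(386) = 39212.8.
∂Q/∂P_s = 45.8.
E = (45.8) × (386/39212.8) = 0.4508…

0.45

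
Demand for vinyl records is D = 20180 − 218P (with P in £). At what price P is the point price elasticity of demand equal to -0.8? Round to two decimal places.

Ed = −218P/(20180 − 218P). Set this equal to -0.8:
218P = 0.8·(20180 − 218P) ⇒ 218P(1 + 0.8) = 0.8·20180
P = 0.8·20180 / (218·1.8) = 41.1416…

41.14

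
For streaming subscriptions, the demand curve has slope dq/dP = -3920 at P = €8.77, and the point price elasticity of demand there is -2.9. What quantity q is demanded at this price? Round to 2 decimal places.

11854.62

Ed = (dq/dP)·(P/q) ⇒ q = (dq/dP)·P/Ed = (-3920)·8.77/(-2.9) = 11854.6206…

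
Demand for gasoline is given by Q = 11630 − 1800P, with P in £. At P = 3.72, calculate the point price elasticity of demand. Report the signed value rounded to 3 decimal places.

dQ/dP = −1800. At P = 3.72, Q = 11630 − 1800(3.72) = 4934.
Ed = (dQ/dP)·(P/Q) = −1800 × (3.72/4934) = -1.35711…

-1.357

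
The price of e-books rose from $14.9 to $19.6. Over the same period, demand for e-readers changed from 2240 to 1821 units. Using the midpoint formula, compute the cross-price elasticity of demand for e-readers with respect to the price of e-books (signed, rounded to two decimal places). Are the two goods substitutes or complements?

%ΔQ_{e-readers} = (1821 − 2240)/avg = -419/2030.5 = -0.206353…
%ΔP_{e-books} = (19.6 − 14.9)/avg = 4.7/17.25 = 0.272463…
E_cross = (-419/2030.5) / (4.7/17.25) = -0.7573…
E_cross < 0 ⇒ the goods are complements.

-0.76; complements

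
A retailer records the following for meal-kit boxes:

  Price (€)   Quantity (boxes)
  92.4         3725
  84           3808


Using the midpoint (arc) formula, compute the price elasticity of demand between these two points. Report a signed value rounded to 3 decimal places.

%ΔQ = (3808 − 3725) / [(3725 + 3808)/2] = 83/3766.5 = 0.022036…
%ΔP = (84 − 92.4) / [(92.4 + 84)/2] = -8.4/88.2 = -0.095238…
Arc Ed = %ΔQ / %ΔP = (83/3766.5) / (-8.4/88.2) = -0.23138…

-0.231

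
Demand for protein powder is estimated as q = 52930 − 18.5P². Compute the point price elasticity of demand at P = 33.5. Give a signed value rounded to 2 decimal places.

-1.29

dq/dP = −2·18.5·P = -1239.5. At P = 33.5, q = 32168.375.
Ed = (dq/dP)·(P/q) = (-1239.5) × (33.5/32168.375) = -1.2908…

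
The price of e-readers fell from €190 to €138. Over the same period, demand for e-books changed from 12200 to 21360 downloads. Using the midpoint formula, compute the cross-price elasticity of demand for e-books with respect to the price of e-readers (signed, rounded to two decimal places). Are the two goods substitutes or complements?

%ΔQ_{e-books} = (21360 − 12200)/avg = 9160/16780 = 0.545887…
%ΔP_{e-readers} = (138 − 190)/avg = -52/164 = -0.317073…
E_cross = (9160/16780) / (-52/164) = -1.7216…
E_cross < 0 ⇒ the goods are complements.

-1.72; complements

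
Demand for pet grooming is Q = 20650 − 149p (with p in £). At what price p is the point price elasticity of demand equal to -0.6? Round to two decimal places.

51.97

Ed = −149p/(20650 − 149p). Set this equal to -0.6:
149p = 0.6·(20650 − 149p) ⇒ 149p(1 + 0.6) = 0.6·20650
p = 0.6·20650 / (149·1.6) = 51.9714…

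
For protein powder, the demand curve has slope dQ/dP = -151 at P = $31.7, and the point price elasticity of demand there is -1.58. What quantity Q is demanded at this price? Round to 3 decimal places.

3029.557

Ed = (dQ/dP)·(P/Q) ⇒ Q = (dQ/dP)·P/Ed = (-151)·31.7/(-1.58) = 3029.55696…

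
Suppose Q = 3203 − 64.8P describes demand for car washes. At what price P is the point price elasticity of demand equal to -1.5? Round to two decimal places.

29.66

Ed = −64.8P/(3203 − 64.8P). Set this equal to -1.5:
64.8P = 1.5·(3203 − 64.8P) ⇒ 64.8P(1 + 1.5) = 1.5·3203
P = 1.5·3203 / (64.8·2.5) = 29.6574…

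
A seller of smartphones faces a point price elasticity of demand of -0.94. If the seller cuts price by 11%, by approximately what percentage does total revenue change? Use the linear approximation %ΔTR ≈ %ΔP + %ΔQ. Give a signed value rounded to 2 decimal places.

-0.66%

%ΔQ ≈ Ed × %ΔP = (-0.94) × (-11%) = +10.3400%
%ΔTR ≈ %ΔP + %ΔQ = (-11%) + (+10.3400%) = -0.6600%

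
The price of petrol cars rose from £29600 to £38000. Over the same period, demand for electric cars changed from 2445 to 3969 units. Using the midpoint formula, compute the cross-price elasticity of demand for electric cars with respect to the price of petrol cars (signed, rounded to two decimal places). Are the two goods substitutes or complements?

1.91; substitutes

%ΔQ_{electric cars} = (3969 − 2445)/avg = 1524/3207 = 0.475210…
%ΔP_{petrol cars} = (38000 − 29600)/avg = 8400/33800 = 0.248520…
E_cross = (1524/3207) / (8400/33800) = 1.9121…
E_cross > 0 ⇒ the goods are substitutes.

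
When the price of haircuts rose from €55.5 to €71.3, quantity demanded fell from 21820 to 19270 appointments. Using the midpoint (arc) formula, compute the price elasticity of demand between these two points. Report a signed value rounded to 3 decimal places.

-0.498

%ΔQ = (19270 − 21820) / [(21820 + 19270)/2] = -2550/20545 = -0.124117…
%ΔP = (71.3 − 55.5) / [(55.5 + 71.3)/2] = 15.8/63.4 = 0.249211…
Arc Ed = %ΔQ / %ΔP = (-2550/20545) / (15.8/63.4) = -0.49804…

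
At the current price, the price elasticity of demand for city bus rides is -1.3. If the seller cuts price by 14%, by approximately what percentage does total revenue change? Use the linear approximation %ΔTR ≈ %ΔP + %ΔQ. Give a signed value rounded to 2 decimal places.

%ΔQ ≈ Ed × %ΔP = (-1.3) × (-14%) = +18.2000%
%ΔTR ≈ %ΔP + %ΔQ = (-14%) + (+18.2000%) = +4.2000%

+4.20%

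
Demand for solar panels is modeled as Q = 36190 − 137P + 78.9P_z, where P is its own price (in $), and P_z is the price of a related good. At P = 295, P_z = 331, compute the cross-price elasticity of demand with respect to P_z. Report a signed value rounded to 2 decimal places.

At the given values, Q = 36190 − 137(295) + 78.9(331) = 21890.9.
∂Q/∂P_z = 78.9.
E = (78.9) × (331/21890.9) = 1.1930…

1.19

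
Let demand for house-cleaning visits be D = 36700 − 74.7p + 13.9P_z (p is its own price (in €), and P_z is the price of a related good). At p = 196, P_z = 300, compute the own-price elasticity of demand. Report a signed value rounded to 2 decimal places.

At the given values, D = 36700 − 74.7(196) + 13.9(300) = 26228.8.
∂D/∂p = −74.7.
E = (-74.7) × (196/26228.8) = -0.5582…

-0.56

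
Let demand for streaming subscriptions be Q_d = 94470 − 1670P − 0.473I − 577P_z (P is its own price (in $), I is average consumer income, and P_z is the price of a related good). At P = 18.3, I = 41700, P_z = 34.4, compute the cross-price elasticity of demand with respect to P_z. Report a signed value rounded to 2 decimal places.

-0.82

At the given values, Q_d = 94470 − 1670(18.3) − 0.473(41700) − 577(34.4) = 24336.1.
∂Q_d/∂P_z = -577.
E = (-577) × (34.4/24336.1) = -0.8156…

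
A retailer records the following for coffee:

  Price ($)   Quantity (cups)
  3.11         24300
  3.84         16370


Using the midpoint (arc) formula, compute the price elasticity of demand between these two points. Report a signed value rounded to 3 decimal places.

-1.856

%ΔQ = (16370 − 24300) / [(24300 + 16370)/2] = -7930/20335 = -0.389968…
%ΔP = (3.84 − 3.11) / [(3.11 + 3.84)/2] = 0.73/3.475 = 0.210071…
Arc Ed = %ΔQ / %ΔP = (-7930/20335) / (0.73/3.475) = -1.85635…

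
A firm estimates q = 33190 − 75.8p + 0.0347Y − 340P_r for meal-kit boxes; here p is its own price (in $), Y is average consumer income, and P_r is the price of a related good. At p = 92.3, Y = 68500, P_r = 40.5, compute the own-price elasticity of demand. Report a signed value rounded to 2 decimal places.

-0.47

At the given values, q = 33190 − 75.8(92.3) + 0.0347(68500) − 340(40.5) = 14800.61.
∂q/∂p = −75.8.
E = (-75.8) × (92.3/14800.61) = -0.4727…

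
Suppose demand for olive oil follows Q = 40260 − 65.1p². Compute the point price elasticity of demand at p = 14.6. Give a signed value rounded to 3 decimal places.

-1.052

dQ/dp = −2·65.1·p = -1900.92. At p = 14.6, Q = 26383.284.
Ed = (dQ/dp)·(p/Q) = (-1900.92) × (14.6/26383.284) = -1.05193…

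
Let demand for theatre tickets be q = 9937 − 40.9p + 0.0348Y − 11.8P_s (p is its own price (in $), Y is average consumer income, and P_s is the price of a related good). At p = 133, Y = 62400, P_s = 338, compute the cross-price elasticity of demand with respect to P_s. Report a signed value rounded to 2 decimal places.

-1.49

At the given values, q = 9937 − 40.9(133) + 0.0348(62400) − 11.8(338) = 2680.42.
∂q/∂P_s = -11.8.
E = (-11.8) × (338/2680.42) = -1.4879…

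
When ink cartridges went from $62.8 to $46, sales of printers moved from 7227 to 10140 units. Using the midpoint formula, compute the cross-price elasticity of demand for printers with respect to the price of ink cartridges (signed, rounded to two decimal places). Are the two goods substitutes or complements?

%ΔQ_{printers} = (10140 − 7227)/avg = 2913/8683.5 = 0.335463…
%ΔP_{ink cartridges} = (46 − 62.8)/avg = -16.8/54.4 = -0.308823…
E_cross = (2913/8683.5) / (-16.8/54.4) = -1.0862…
E_cross < 0 ⇒ the goods are complements.

-1.09; complements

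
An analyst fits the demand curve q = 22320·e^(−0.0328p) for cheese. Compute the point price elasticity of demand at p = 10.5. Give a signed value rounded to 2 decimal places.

dq/dp = −0.0328·q = -518.796. At p = 10.5, q = 15817.
Ed = (dq/dp)·(p/q) = (-518.796) × (10.5/15817) = -0.3444

-0.34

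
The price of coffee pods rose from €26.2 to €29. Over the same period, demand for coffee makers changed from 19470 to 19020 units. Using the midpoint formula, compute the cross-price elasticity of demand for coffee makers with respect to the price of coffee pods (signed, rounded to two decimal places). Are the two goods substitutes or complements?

-0.23; complements

%ΔQ_{coffee makers} = (19020 − 19470)/avg = -450/19245 = -0.023382…
%ΔP_{coffee pods} = (29 − 26.2)/avg = 2.8/27.6 = 0.101449…
E_cross = (-450/19245) / (2.8/27.6) = -0.2304…
E_cross < 0 ⇒ the goods are complements.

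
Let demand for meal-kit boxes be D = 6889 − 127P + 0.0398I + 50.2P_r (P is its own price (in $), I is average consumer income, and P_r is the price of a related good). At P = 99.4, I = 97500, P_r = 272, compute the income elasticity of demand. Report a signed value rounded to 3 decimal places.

0.329

At the given values, D = 6889 − 127(99.4) + 0.0398(97500) + 50.2(272) = 11800.1.
∂D/∂I = 0.0398.
E = (0.0398) × (97500/11800.1) = 0.32885…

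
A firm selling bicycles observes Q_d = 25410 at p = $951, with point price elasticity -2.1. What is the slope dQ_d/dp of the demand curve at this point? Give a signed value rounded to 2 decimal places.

-56.11

Ed = (dQ_d/dp)·(p/Q_d) ⇒ dQ_d/dp = Ed·Q_d/p = (-2.1)·25410/951 = -56.1104…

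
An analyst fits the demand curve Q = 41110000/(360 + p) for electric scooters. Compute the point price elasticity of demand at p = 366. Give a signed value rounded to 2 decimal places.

dQ/dp = −41110000/(360 + p)² = -77.9963. At p = 366, Q = 56625.3.
Ed = (dQ/dp)·(p/Q) = (-77.9963) × (366/56625.3) = -0.5041…

-0.50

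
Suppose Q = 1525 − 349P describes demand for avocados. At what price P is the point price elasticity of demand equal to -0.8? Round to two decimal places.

Ed = −349P/(1525 − 349P). Set this equal to -0.8:
349P = 0.8·(1525 − 349P) ⇒ 349P(1 + 0.8) = 0.8·1525
P = 0.8·1525 / (349·1.8) = 1.9420…

1.94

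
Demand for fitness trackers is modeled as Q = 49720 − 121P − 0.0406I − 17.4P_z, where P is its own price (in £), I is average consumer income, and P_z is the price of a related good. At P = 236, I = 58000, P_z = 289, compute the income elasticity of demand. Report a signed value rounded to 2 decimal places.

-0.17

At the given values, Q = 49720 − 121(236) − 0.0406(58000) − 17.4(289) = 13780.6.
∂Q/∂I = -0.0406.
E = (-0.0406) × (58000/13780.6) = -0.1708…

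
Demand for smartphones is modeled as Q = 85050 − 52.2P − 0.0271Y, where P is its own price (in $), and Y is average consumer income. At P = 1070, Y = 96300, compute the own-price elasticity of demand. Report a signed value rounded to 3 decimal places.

-2.101

At the given values, Q = 85050 − 52.2(1070) − 0.0271(96300) = 26586.27.
∂Q/∂P = −52.2.
E = (-52.2) × (1070/26586.27) = -2.10085…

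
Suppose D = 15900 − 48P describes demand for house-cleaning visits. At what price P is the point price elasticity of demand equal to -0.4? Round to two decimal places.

Ed = −48P/(15900 − 48P). Set this equal to -0.4:
48P = 0.4·(15900 − 48P) ⇒ 48P(1 + 0.4) = 0.4·15900
P = 0.4·15900 / (48·1.4) = 94.6428…

94.64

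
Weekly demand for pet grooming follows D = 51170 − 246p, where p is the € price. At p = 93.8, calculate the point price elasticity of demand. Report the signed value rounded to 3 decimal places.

-0.821

dD/dp = −246. At p = 93.8, D = 51170 − 246(93.8) = 28095.2.
Ed = (dD/dp)·(p/D) = −246 × (93.8/28095.2) = -0.82130…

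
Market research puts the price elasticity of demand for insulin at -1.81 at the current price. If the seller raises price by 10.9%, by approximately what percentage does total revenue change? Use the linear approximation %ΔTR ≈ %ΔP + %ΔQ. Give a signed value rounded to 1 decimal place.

%ΔQ ≈ Ed × %ΔP = (-1.81) × (+10.9%) = -19.7290%
%ΔTR ≈ %ΔP + %ΔQ = (+10.9%) + (-19.7290%) = -8.8290%

-8.8%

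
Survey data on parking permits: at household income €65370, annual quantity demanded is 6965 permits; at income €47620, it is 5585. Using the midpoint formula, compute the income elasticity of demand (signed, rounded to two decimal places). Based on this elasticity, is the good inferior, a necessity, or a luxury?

0.70; necessity

%ΔQ = (5585 − 6965)/[( 6965 + 5585)/2] = -1380/6275 = -0.219920…
%ΔIncome = (47620 − 65370)/[( 65370 + 47620)/2] = -17750/56495 = -0.314187…
E_income = (-1380/6275) / (-17750/56495) = 0.6999…
0 < E_income < 1 ⇒ normal good, necessity.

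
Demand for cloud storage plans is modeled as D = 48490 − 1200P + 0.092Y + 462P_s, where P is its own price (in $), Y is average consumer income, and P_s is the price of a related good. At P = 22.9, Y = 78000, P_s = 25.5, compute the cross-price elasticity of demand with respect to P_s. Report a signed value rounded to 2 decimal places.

At the given values, D = 48490 − 1200(22.9) + 0.092(78000) + 462(25.5) = 39967.
∂D/∂P_s = 462.
E = (462) × (25.5/39967) = 0.2947…

0.29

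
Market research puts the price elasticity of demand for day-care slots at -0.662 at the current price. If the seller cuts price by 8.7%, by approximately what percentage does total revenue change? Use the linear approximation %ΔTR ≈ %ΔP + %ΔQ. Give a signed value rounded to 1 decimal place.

%ΔQ ≈ Ed × %ΔP = (-0.662) × (-8.7%) = +5.7594%
%ΔTR ≈ %ΔP + %ΔQ = (-8.7%) + (+5.7594%) = -2.9406%

-2.9%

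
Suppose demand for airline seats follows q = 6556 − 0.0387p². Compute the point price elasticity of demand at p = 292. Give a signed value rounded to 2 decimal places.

-2.03

dq/dp = −2·0.0387·p = -22.6008. At p = 292, q = 3256.2832.
Ed = (dq/dp)·(p/q) = (-22.6008) × (292/3256.2832) = -2.0266…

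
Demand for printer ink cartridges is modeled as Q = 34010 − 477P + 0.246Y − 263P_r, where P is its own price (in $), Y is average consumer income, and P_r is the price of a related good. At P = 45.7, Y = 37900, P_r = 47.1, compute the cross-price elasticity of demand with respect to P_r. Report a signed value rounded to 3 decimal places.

At the given values, Q = 34010 − 477(45.7) + 0.246(37900) − 263(47.1) = 9147.2.
∂Q/∂P_r = -263.
E = (-263) × (47.1/9147.2) = -1.35421…

-1.354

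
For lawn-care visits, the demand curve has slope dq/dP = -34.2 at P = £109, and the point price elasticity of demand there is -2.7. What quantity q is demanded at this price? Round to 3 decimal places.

1380.667

Ed = (dq/dP)·(P/q) ⇒ q = (dq/dP)·P/Ed = (-34.2)·109/(-2.7) = 1380.66666…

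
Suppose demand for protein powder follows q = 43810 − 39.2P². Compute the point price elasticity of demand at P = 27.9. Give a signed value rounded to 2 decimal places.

dq/dP = −2·39.2·P = -2187.36. At P = 27.9, q = 13296.328.
Ed = (dq/dP)·(P/q) = (-2187.36) × (27.9/13296.328) = -4.5897…

-4.59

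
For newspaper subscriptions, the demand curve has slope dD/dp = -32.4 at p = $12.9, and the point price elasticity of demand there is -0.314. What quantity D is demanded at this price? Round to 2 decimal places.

Ed = (dD/dp)·(p/D) ⇒ D = (dD/dp)·p/Ed = (-32.4)·12.9/(-0.314) = 1331.0828…

1331.08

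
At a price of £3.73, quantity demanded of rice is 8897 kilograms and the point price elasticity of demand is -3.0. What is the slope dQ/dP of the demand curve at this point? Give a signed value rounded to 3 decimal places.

Ed = (dQ/dP)·(P/Q) ⇒ dQ/dP = Ed·Q/P = (-3.0)·8897/3.73 = -7155.76407…

-7155.764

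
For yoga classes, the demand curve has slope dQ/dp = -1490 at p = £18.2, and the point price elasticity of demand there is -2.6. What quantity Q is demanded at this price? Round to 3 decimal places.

Ed = (dQ/dp)·(p/Q) ⇒ Q = (dQ/dp)·p/Ed = (-1490)·18.2/(-2.6) = 10430

10430.000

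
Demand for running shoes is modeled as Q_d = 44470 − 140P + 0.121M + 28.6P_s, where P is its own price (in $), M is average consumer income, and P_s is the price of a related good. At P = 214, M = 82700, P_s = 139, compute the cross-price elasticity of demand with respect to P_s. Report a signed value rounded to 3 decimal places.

0.140

At the given values, Q_d = 44470 − 140(214) + 0.121(82700) + 28.6(139) = 28492.1.
∂Q_d/∂P_s = 28.6.
E = (28.6) × (139/28492.1) = 0.13952…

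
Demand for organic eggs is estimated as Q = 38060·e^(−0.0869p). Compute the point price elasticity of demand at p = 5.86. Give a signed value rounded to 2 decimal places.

dQ/dp = −0.0869·Q = -1987.61. At p = 5.86, Q = 22872.4.
Ed = (dQ/dp)·(p/Q) = (-1987.61) × (5.86/22872.4) = -0.5092…

-0.51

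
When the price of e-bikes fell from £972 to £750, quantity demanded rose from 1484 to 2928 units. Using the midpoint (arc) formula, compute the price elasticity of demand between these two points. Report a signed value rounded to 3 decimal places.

%ΔQ = (2928 − 1484) / [(1484 + 2928)/2] = 1444/2206 = 0.654578…
%ΔP = (750 − 972) / [(972 + 750)/2] = -222/861 = -0.257839…
Arc Ed = %ΔQ / %ΔP = (1444/2206) / (-222/861) = -2.53870…

-2.539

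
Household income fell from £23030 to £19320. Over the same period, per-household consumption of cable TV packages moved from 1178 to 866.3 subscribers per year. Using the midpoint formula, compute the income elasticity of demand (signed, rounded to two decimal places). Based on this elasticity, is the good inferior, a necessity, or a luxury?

%ΔQ = (866.3 − 1178)/[( 1178 + 866.3)/2] = -311.7/1022.15 = -0.304945…
%ΔIncome = (19320 − 23030)/[( 23030 + 19320)/2] = -3710/21175 = -0.175206…
E_income = (-311.7/1022.15) / (-3710/21175) = 1.7404…
E_income > 1 ⇒ normal good, luxury.

1.74; luxury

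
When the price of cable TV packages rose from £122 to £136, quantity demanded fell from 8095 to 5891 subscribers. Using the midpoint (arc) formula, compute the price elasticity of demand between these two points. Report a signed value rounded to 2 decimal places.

%ΔQ = (5891 − 8095) / [(8095 + 5891)/2] = -2204/6993 = -0.315172…
%ΔP = (136 − 122) / [(122 + 136)/2] = 14/129 = 0.108527…
Arc Ed = %ΔQ / %ΔP = (-2204/6993) / (14/129) = -2.9040…

-2.90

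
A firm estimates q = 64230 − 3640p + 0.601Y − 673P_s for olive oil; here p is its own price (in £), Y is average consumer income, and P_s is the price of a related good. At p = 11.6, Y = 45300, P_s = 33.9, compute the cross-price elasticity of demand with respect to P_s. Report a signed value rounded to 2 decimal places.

-0.86

At the given values, q = 64230 − 3640(11.6) + 0.601(45300) − 673(33.9) = 26416.6.
∂q/∂P_s = -673.
E = (-673) × (33.9/26416.6) = -0.8636…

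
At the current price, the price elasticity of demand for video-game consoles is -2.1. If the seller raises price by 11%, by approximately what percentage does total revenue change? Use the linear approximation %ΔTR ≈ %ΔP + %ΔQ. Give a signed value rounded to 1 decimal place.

-12.1%

%ΔQ ≈ Ed × %ΔP = (-2.1) × (+11%) = -23.1000%
%ΔTR ≈ %ΔP + %ΔQ = (+11%) + (-23.1000%) = -12.1000%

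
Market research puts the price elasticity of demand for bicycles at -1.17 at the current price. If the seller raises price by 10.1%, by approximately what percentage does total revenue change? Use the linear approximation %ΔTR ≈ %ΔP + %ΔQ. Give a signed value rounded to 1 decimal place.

%ΔQ ≈ Ed × %ΔP = (-1.17) × (+10.1%) = -11.8170%
%ΔTR ≈ %ΔP + %ΔQ = (+10.1%) + (-11.8170%) = -1.7170%

-1.7%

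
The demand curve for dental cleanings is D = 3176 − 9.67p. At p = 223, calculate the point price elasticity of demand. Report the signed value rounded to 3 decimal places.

dD/dp = −9.67. At p = 223, D = 3176 − 9.67(223) = 1019.59.
Ed = (dD/dp)·(p/D) = −9.67 × (223/1019.59) = -2.11497…

-2.115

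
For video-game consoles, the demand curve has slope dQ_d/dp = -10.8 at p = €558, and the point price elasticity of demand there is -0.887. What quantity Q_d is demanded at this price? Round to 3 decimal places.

6794.138

Ed = (dQ_d/dp)·(p/Q_d) ⇒ Q_d = (dQ_d/dp)·p/Ed = (-10.8)·558/(-0.887) = 6794.13754…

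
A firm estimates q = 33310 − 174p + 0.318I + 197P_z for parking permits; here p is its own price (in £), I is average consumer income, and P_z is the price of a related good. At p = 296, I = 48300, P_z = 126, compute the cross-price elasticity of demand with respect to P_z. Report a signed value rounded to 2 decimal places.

1.13

At the given values, q = 33310 − 174(296) + 0.318(48300) + 197(126) = 21987.4.
∂q/∂P_z = 197.
E = (197) × (126/21987.4) = 1.1289…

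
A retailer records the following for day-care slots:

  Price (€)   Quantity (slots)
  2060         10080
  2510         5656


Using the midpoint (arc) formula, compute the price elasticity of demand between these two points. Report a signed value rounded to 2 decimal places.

%ΔQ = (5656 − 10080) / [(10080 + 5656)/2] = -4424/7868 = -0.562277…
%ΔP = (2510 − 2060) / [(2060 + 2510)/2] = 450/2285 = 0.196936…
Arc Ed = %ΔQ / %ΔP = (-4424/7868) / (450/2285) = -2.8551…

-2.86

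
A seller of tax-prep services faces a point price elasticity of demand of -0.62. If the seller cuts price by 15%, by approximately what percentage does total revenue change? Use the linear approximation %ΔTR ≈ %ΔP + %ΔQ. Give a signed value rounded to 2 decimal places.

-5.70%

%ΔQ ≈ Ed × %ΔP = (-0.62) × (-15%) = +9.3000%
%ΔTR ≈ %ΔP + %ΔQ = (-15%) + (+9.3000%) = -5.7000%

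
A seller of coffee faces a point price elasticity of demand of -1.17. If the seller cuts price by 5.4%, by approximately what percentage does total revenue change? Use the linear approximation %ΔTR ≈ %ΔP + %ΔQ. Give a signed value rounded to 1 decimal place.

%ΔQ ≈ Ed × %ΔP = (-1.17) × (-5.4%) = +6.3180%
%ΔTR ≈ %ΔP + %ΔQ = (-5.4%) + (+6.3180%) = +0.9180%

+0.9%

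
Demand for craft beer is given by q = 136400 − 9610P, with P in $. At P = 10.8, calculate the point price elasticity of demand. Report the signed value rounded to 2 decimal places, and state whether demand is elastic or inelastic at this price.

dq/dP = −9610. At P = 10.8, q = 136400 − 9610(10.8) = 32612.
Ed = (dq/dP)·(P/q) = −9610 × (10.8/32612) = -3.1825…
|Ed| = 3.18 > 1, so demand is elastic.

-3.18; elastic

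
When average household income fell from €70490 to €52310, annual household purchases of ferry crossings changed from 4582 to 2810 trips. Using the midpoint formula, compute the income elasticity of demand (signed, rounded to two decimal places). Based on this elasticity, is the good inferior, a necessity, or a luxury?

1.62; luxury

%ΔQ = (2810 − 4582)/[( 4582 + 2810)/2] = -1772/3696 = -0.479437…
%ΔIncome = (52310 − 70490)/[( 70490 + 52310)/2] = -18180/61400 = -0.296091…
E_income = (-1772/3696) / (-18180/61400) = 1.6192…
E_income > 1 ⇒ normal good, luxury.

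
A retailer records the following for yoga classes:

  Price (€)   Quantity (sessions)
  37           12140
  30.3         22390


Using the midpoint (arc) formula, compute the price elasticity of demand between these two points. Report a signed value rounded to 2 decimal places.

%ΔQ = (22390 − 12140) / [(12140 + 22390)/2] = 10250/17265 = 0.593686…
%ΔP = (30.3 − 37) / [(37 + 30.3)/2] = -6.7/33.65 = -0.199108…
Arc Ed = %ΔQ / %ΔP = (10250/17265) / (-6.7/33.65) = -2.9817…

-2.98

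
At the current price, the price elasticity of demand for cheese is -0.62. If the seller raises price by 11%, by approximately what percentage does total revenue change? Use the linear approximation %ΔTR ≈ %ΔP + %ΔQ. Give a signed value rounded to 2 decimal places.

+4.18%

%ΔQ ≈ Ed × %ΔP = (-0.62) × (+11%) = -6.8200%
%ΔTR ≈ %ΔP + %ΔQ = (+11%) + (-6.8200%) = +4.1800%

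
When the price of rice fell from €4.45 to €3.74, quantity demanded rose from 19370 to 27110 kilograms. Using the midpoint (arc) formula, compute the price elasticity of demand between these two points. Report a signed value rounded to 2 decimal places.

-1.92

%ΔQ = (27110 − 19370) / [(19370 + 27110)/2] = 7740/23240 = 0.333046…
%ΔP = (3.74 − 4.45) / [(4.45 + 3.74)/2] = -0.71/4.095 = -0.173382…
Arc Ed = %ΔQ / %ΔP = (7740/23240) / (-0.71/4.095) = -1.9208…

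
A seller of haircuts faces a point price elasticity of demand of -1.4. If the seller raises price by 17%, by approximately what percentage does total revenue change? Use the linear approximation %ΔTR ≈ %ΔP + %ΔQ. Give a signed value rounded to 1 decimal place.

%ΔQ ≈ Ed × %ΔP = (-1.4) × (+17%) = -23.8000%
%ΔTR ≈ %ΔP + %ΔQ = (+17%) + (-23.8000%) = -6.8000%

-6.8%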